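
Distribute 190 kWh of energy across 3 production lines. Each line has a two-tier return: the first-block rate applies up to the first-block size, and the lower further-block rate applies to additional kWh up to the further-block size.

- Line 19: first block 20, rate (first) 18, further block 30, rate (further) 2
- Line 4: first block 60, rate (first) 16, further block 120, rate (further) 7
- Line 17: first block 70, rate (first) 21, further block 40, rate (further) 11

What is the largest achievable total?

Rank every tier by rate: Line 17/T1 21 > Line 19/T1 18 > Line 4/T1 16 > Line 17/T2 11 > Line 4/T2 7 > Line 19/T2 2.
Fill Line 17 T1 block (70 at 21) — 120 left.
Line 19 T1 at 18: fill all 20 — 100 left.
Fill Line 4 T1 block (60 at 16) — 40 left.
Line 17/T2 (11): +40 — 0 left.
Total = 21×70 + 18×20 + 16×60 + 11×40 = 3230.

3230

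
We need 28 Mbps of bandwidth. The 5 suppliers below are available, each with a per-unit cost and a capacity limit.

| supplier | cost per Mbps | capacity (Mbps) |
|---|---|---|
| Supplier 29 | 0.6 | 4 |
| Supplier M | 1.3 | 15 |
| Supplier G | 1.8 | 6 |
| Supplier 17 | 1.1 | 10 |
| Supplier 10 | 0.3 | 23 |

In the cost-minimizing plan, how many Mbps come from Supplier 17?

1

Use suppliers in increasing cost order.
Supplier 10 at 0.3: take all 23 Mbps — 5 still needed.
Supplier 29 at 0.6: take all 4 Mbps — 1 still needed.
Supplier 17 (1.1): take the remaining 1 — done.
Supplier M, Supplier G: unused.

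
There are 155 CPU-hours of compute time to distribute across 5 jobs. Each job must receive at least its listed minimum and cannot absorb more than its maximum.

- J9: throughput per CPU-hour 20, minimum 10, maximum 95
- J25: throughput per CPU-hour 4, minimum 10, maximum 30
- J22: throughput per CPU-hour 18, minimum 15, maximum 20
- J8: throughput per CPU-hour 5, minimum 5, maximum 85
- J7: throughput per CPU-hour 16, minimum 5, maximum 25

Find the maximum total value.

2725

Meeting every minimum uses 10+10+15+5+5 = 45 CPU-hours, leaving 110.
Rank by throughput per CPU-hour: J9 20 > J22 18 > J7 16 > J8 5 > J25 4.
J9: +85 to 95 (cap) ; 25 left.
J22: +5 to 20 (cap) ; 20 left.
J7 takes 20 more to reach its cap of 25 ; 0 left.
Total = 20×95 + 4×10 + 18×20 + 5×5 + 16×25 = 2725.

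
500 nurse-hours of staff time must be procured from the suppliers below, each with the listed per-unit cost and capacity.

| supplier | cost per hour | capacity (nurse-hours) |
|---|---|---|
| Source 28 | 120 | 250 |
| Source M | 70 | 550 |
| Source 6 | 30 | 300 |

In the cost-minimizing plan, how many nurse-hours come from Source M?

200

Cheapest first:
Source 6 (30): use full 300 ; 200 nurse-hours to go.
Source M at 70: take 200 of its 550 ; requirement met.
Source 28: unused.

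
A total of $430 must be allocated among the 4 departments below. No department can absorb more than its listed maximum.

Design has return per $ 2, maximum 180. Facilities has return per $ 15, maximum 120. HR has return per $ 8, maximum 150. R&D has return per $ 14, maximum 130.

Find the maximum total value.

4880

Rank by return per $: Facilities 15 > R&D 14 > HR 8 > Design 2.
Give Facilities 120 to hit its cap of 120 — 310 left.
Give R&D 130 to hit its cap of 130 — 180 left.
HR takes 150 to reach its cap of 150 — 30 left.
Design has room for 180 but only 30 remain, so it gets 30.
Total = 2×30 + 15×120 + 8×150 + 14×130 = 4880.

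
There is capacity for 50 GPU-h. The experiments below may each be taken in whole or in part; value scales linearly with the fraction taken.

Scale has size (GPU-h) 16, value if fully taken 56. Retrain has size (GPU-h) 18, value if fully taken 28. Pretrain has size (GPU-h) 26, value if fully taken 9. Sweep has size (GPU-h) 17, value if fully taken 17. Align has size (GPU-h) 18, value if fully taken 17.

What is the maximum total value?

Best value per unit of size first: Scale 56/16≈3.5, Retrain 28/18≈1.56, Sweep 17/17≈1, Align 17/18≈0.944, Pretrain 9/26≈0.346.
All 16 GPU-h of Scale fit (value 56) — 34 remain.
Retrain: take in full, 18 GPU-h for value 28 — 16 left.
Fill the last 16 GPU-h with part of Sweep: 16/17 of it earns 16.
Total value = 100.

100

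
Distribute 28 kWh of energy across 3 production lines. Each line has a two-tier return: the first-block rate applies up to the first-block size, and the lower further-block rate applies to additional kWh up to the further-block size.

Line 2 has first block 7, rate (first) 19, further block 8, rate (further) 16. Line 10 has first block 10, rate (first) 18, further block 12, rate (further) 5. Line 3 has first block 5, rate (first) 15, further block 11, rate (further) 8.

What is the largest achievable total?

Treat each block as its own option and order by rate: Line 2/tier1 19 > Line 10/tier1 18 > Line 2/tier2 16 > Line 3/tier1 15 > Line 3/tier2 8 > Line 10/tier2 5.
Fill Line 2 tier1 block (7 at 19) — 21 left.
Fill Line 10 tier1 block (10 at 18) — 11 left.
Line 2 tier2 at 16: fill all 8 — 3 left.
Line 3 tier1 at 15: only 3 left, fill 3.
Total = 19×7 + 18×10 + 16×8 + 15×3 = 486.

486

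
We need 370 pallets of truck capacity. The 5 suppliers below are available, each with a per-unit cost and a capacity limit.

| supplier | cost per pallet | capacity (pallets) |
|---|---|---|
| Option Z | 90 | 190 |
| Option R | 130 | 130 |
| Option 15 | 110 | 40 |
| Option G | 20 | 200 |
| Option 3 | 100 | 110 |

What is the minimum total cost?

Fill from the cheapest supplier first.
Option G (20): use full 200 ; 170 pallets to go.
Take 170 from Option Z at 90 to finish.
Option 3, Option 15, Option R: unused.
Cost = 200×20 + 170×90 = 19300.

19300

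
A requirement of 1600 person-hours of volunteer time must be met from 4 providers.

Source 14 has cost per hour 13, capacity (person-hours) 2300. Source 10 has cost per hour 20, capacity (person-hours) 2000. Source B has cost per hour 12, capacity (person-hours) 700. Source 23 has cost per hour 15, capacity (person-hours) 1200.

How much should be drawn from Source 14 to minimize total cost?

Use providers in increasing cost order.
Source B at 12: take all 700 person-hours — 900 still needed.
Source 14 at 13: take 900 of its 2300 — requirement met.
Source 23, Source 10: unused.

900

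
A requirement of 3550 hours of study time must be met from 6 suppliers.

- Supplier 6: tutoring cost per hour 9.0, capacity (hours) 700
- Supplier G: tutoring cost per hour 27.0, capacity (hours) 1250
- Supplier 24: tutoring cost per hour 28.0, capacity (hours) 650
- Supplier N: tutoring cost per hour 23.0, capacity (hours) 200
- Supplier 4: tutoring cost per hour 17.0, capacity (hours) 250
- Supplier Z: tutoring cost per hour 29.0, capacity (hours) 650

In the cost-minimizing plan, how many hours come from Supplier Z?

500

Cheapest first:
Take 700 from Supplier 6 at 9.0 ; need 2850 more.
Supplier 4 (17.0): use full 250 ; 2600 hours to go.
Take 200 from Supplier N at 23.0 ; need 2400 more.
Supplier G at 27.0: take all 1250 hours ; 1150 still needed.
Supplier 24 (28.0): use full 650 ; 500 hours to go.
Supplier Z (29.0): take the remaining 500 ; done.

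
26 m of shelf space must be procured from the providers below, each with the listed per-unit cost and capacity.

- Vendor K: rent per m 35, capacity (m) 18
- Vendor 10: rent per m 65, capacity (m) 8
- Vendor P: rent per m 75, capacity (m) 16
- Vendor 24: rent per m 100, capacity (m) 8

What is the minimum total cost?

Cheapest first:
Vendor K (35): use full 18 → 8 m to go.
Vendor 10 at 65: take all 8 m → 0 still needed.
Vendor P, Vendor 24: unused.
Cost = 18×35 + 8×65 = 1150.

1150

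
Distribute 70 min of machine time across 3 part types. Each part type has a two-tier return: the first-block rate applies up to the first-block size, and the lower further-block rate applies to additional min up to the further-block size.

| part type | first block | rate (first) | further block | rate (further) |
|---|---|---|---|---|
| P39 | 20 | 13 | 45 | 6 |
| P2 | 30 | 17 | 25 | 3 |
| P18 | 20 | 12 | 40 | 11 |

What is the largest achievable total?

1010

Treat each block as its own option and order by rate: P2/first 17 > P39/first 13 > P18/first 12 > P18/second 11 > P39/second 6 > P2/second 3.
P2 first at 17: fill all 30 ; 40 left.
P39/first (13): +20 ; 20 left.
Fill P18 first block (20 at 12) ; 0 left.
Total = 17×30 + 13×20 + 12×20 = 1010.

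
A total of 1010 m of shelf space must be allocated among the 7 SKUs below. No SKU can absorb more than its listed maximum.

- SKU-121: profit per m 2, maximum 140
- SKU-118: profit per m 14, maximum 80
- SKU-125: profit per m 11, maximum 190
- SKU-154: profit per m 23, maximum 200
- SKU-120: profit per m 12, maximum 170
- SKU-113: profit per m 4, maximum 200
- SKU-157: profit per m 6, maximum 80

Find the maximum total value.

11310

Highest profit per m first: SKU-154 23 > SKU-118 14 > SKU-120 12 > SKU-125 11 > SKU-157 6 > SKU-113 4 > SKU-121 2.
SKU-154: +200 to 200 (cap) — 810 left.
Give SKU-118 80 to hit its cap of 80 — 730 left.
Give SKU-120 170 to hit its cap of 170 — 560 left.
Give SKU-125 190 to hit its cap of 190 — 370 left.
SKU-157: +80 to 80 (cap) — 290 left.
SKU-113: +200 to 200 (cap) — 90 left.
Only 90 left; SKU-121 takes them to reach 90.
Total = 2×90 + 14×80 + 11×190 + 23×200 + 12×170 + 4×200 + 6×80 = 11310.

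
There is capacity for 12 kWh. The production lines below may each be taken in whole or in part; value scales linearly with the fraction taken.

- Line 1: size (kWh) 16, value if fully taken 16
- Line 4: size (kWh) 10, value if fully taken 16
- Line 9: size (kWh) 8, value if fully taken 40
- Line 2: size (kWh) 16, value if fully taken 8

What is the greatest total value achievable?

Best value per unit of size first: Line 9 40/8≈5, Line 4 16/10≈1.6, Line 1 16/16≈1, Line 2 8/16≈0.5.
All 8 kWh of Line 9 fit (value 40) ; 4 remain.
Fill the last 4 kWh with part of Line 4: 4/10 of it earns 6.4.
Total value = 46.4.

46.4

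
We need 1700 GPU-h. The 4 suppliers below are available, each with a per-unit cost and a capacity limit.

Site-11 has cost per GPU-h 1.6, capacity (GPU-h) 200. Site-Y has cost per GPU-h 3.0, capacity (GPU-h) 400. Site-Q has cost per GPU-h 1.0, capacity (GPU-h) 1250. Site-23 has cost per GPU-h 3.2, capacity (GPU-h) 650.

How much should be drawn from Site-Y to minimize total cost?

250

Fill from the cheapest supplier first.
Site-Q at 1.0: take all 1250 GPU-h — 450 still needed.
Site-11 (1.6): use full 200 — 250 GPU-h to go.
Site-Y (3.0): take the remaining 250 — done.
Site-23: unused.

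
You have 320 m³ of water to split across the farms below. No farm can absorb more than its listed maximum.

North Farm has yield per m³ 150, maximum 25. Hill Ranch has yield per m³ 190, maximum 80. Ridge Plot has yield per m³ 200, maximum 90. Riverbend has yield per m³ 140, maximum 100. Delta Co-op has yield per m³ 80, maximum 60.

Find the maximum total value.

52950

Highest yield per m³ first: Ridge Plot 200 > Hill Ranch 190 > North Farm 150 > Riverbend 140 > Delta Co-op 80.
Ridge Plot takes 90 to reach its cap of 90 ; 230 left.
Hill Ranch takes 80 to reach its cap of 80 ; 150 left.
North Farm: +25 to 25 (cap) ; 125 left.
Give Riverbend 100 to hit its cap of 100 ; 25 left.
Delta Co-op has room for 60 but only 25 remain, so it gets 25.
Total = 150×25 + 190×80 + 200×90 + 140×100 + 80×25 = 52950.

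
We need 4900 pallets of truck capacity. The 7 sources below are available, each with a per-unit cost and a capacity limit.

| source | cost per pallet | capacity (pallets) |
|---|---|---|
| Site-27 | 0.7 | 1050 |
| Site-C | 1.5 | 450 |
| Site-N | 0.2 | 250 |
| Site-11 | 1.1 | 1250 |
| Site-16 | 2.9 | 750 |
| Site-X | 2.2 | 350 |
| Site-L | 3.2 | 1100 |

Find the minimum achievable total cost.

Cheapest first:
Site-N (0.2): use full 250 → 4650 pallets to go.
Site-27 at 0.7: take all 1050 pallets → 3600 still needed.
Take 1250 from Site-11 at 1.1 → need 2350 more.
Site-C (1.5): use full 450 → 1900 pallets to go.
Site-X at 2.2: take all 350 pallets → 1550 still needed.
Site-16 at 2.9: take all 750 pallets → 800 still needed.
Site-L at 3.2: take 800 of its 1100 → requirement met.
Cost = 250×0.2 + 1050×0.7 + 1250×1.1 + 450×1.5 + 350×2.2 + 750×2.9 + 800×3.2 = 8340.

8340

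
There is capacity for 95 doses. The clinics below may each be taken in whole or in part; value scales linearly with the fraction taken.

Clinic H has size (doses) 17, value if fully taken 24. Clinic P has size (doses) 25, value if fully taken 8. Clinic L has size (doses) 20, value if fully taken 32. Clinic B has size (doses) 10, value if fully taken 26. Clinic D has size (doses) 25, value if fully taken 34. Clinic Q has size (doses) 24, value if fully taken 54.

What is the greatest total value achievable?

Best value per unit of size first: Clinic B 26/10≈2.6, Clinic Q 54/24≈2.25, Clinic L 32/20≈1.6, Clinic H 24/17≈1.41, Clinic D 34/25≈1.36, Clinic P 8/25≈0.32.
Clinic B: take in full, 10 doses for value 26 → 85 left.
Clinic Q: take in full, 24 doses for value 54 → 61 left.
All 20 doses of Clinic L fit (value 32) → 41 remain.
All 17 doses of Clinic H fit (value 24) → 24 remain.
24 doses left: a 24/25 share of Clinic D gives 34×24/25 = 32.64.
Total value = 168.64.

168.64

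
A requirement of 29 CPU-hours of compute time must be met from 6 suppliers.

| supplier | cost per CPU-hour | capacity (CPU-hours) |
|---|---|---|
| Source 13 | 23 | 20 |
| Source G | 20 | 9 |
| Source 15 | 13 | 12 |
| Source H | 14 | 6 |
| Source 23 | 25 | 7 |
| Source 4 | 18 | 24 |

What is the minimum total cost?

438

Cheapest first:
Take 12 from Source 15 at 13 → need 17 more.
Take 6 from Source H at 14 → need 11 more.
Take 11 from Source 4 at 18 to finish.
Source G, Source 13, Source 23: unused.
Cost = 12×13 + 6×14 + 11×18 = 438.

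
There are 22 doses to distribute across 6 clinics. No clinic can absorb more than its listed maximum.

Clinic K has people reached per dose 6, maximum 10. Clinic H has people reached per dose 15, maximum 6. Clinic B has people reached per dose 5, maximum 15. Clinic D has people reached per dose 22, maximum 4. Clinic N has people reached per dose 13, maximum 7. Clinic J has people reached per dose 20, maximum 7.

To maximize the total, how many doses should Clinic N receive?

5

Highest people reached per dose first: Clinic D 22 > Clinic J 20 > Clinic H 15 > Clinic N 13 > Clinic K 6 > Clinic B 5.
Clinic D: +4 to 4 (cap) ; 18 left.
Clinic J: +7 to 7 (cap) ; 11 left.
Clinic H takes 6 to reach its cap of 6 ; 5 left.
Clinic N has room for 7 but only 5 remain, so it gets 5.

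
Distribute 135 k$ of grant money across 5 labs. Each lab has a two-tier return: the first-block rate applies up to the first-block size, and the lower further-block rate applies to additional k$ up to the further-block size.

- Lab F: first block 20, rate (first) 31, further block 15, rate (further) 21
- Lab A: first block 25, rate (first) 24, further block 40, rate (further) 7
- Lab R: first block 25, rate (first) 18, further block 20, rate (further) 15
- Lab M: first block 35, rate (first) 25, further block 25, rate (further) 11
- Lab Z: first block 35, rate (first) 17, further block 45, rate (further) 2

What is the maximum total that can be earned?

3115

Treat each block as its own option and order by rate: Lab F/T1 31 > Lab M/T1 25 > Lab A/T1 24 > Lab F/T2 21 > Lab R/T1 18 > Lab Z/T1 17 > Lab R/T2 15 > Lab M/T2 11 > Lab A/T2 7 > Lab Z/T2 2.
Lab F T1 at 31: fill all 20 → 115 left.
Lab M T1 at 25: fill all 35 → 80 left.
Lab A/T1 (24): +25 → 55 left.
Fill Lab F T2 block (15 at 21) → 40 left.
Lab R/T1 (18): +25 → 15 left.
Lab Z T1 at 17: only 15 left, fill 15.
Total = 31×20 + 25×35 + 24×25 + 21×15 + 18×25 + 17×15 = 3115.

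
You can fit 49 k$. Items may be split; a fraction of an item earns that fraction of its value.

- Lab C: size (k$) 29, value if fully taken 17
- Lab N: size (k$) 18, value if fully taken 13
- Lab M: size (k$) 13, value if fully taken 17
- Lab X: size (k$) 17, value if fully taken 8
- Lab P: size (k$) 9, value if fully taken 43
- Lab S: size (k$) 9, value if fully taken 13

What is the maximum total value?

Best value per unit of size first: Lab P 43/9≈4.78, Lab S 13/9≈1.44, Lab M 17/13≈1.31, Lab N 13/18≈0.722, Lab C 17/29≈0.586, Lab X 8/17≈0.471.
Lab P: take in full, 9 k$ for value 43 — 40 left.
Lab S: take in full, 9 k$ for value 13 — 31 left.
All 13 k$ of Lab M fit (value 17) — 18 remain.
Take all of Lab N (18 k$, value 13) — 0 k$ left.
Total value = 86.

86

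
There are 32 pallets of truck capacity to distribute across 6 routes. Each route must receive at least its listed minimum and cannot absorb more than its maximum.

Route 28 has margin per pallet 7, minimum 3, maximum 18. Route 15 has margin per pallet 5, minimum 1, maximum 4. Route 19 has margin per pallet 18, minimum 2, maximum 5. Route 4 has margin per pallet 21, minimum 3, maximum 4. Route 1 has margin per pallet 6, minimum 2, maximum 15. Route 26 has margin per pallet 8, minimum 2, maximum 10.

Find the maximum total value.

Meeting every minimum uses 3+1+2+3+2+2 = 13 pallets, leaving 19.
Order the routes by margin per pallet: Route 4 21 > Route 19 18 > Route 26 8 > Route 28 7 > Route 1 6 > Route 15 5.
Give Route 4 1 more to hit its cap of 4 — 18 left.
Route 19: +3 to 5 (cap) — 15 left.
Route 26 takes 8 more to reach its cap of 10 — 7 left.
Route 28 has room for 15 more but only 7 remain, so it gets 10.
Total = 7×10 + 5×1 + 18×5 + 21×4 + 6×2 + 8×10 = 341.

341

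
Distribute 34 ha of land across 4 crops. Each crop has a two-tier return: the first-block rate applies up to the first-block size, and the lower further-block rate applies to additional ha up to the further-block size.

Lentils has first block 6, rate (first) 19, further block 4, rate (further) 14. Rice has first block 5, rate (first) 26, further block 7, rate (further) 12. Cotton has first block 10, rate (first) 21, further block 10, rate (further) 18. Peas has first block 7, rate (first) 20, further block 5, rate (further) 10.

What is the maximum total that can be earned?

Order all 8 blocks by rate: Rice/tier1 26 > Cotton/tier1 21 > Peas/tier1 20 > Lentils/tier1 19 > Cotton/tier2 18 > Lentils/tier2 14 > Rice/tier2 12 > Peas/tier2 10.
Rice/tier1 (26): +5 → 29 left.
Fill Cotton tier1 block (10 at 21) → 19 left.
Fill Peas tier1 block (7 at 20) → 12 left.
Lentils tier1 at 19: fill all 6 → 6 left.
Cotton/tier2: +6 of 10 at 18; pool empty.
Total = 26×5 + 21×10 + 20×7 + 19×6 + 18×6 = 702.

702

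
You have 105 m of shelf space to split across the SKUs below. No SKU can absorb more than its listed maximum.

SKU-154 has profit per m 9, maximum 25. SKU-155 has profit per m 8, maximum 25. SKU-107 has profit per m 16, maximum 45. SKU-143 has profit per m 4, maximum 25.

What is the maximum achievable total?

Order the SKUs by profit per m: SKU-107 16 > SKU-154 9 > SKU-155 8 > SKU-143 4.
SKU-107 takes 45 to reach its cap of 45 → 60 left.
Give SKU-154 25 to hit its cap of 25 → 35 left.
SKU-155: +25 to 25 (cap) → 10 left.
Only 10 left; SKU-143 takes them to reach 10.
Total = 9×25 + 8×25 + 16×45 + 4×10 = 1185.

1185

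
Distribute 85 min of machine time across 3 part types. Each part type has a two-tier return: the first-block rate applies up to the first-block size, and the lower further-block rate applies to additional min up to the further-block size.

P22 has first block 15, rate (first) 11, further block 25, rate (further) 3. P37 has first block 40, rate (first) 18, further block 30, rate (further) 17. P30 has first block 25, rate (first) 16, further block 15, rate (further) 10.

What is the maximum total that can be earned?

1470

Order all 6 blocks by rate: P37/tier1 18 > P37/tier2 17 > P30/tier1 16 > P22/tier1 11 > P30/tier2 10 > P22/tier2 3.
Fill P37 tier1 block (40 at 18) ; 45 left.
P37/tier2 (17): +30 ; 15 left.
P30/tier1: +15 of 25 at 16; pool empty.
Total = 18×40 + 17×30 + 16×15 = 1470.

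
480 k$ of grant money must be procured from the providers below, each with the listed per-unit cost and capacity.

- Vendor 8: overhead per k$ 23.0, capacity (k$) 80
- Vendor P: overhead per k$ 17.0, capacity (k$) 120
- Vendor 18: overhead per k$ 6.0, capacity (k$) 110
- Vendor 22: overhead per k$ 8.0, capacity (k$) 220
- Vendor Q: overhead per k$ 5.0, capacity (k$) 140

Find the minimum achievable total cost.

3290

Fill from the cheapest provider first.
Take 140 from Vendor Q at 5.0 ; need 340 more.
Vendor 18 at 6.0: take all 110 k$ ; 230 still needed.
Take 220 from Vendor 22 at 8.0 ; need 10 more.
Vendor P at 17.0: take 10 of its 120 ; requirement met.
Vendor 8: unused.
Cost = 140×5.0 + 110×6.0 + 220×8.0 + 10×17.0 = 3290.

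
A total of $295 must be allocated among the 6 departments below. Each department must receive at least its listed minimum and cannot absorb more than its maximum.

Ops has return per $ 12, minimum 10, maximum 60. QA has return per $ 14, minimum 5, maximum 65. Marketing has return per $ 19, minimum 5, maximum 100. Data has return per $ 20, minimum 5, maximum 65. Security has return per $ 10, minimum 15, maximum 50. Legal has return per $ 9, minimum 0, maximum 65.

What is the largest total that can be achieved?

Meeting every minimum uses 10+5+5+5+15+0 = 40 $, leaving 255.
Order the departments by return per $: Data 20 > Marketing 19 > QA 14 > Ops 12 > Security 10 > Legal 9.
Give Data 60 more to hit its cap of 65 ; 195 left.
Marketing takes 95 more to reach its cap of 100 ; 100 left.
QA: +60 to 65 (cap) ; 40 left.
Only 40 left; Ops takes them to reach 50.
Total = 12×50 + 14×65 + 19×100 + 20×65 + 10×15 = 4860.

4860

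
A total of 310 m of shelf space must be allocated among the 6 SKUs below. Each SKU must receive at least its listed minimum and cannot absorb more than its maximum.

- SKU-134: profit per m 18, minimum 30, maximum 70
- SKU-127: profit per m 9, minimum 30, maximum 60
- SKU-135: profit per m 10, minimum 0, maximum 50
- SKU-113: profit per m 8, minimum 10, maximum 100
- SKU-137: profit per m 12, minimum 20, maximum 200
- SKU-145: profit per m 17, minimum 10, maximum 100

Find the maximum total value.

4510

Meeting every minimum uses 30+30+0+10+20+10 = 100 m, leaving 210.
Rank by profit per m: SKU-134 18 > SKU-145 17 > SKU-137 12 > SKU-135 10 > SKU-127 9 > SKU-113 8.
Give SKU-134 40 more to hit its cap of 70 — 170 left.
Give SKU-145 90 more to hit its cap of 100 — 80 left.
SKU-137: +80 (room for 180) → 100. Pool exhausted.
Total = 18×70 + 9×30 + 8×10 + 12×100 + 17×100 = 4510.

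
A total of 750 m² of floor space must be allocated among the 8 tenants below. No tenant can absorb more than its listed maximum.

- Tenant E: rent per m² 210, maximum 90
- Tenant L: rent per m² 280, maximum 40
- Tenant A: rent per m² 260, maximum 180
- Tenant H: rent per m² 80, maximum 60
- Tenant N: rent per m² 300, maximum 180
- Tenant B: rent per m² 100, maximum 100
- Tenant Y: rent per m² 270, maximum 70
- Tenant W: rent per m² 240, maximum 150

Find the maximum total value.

Rank by rent per m²: Tenant N 300 > Tenant L 280 > Tenant Y 270 > Tenant A 260 > Tenant W 240 > Tenant E 210 > Tenant B 100 > Tenant H 80.
Tenant N: +180 to 180 (cap) ; 570 left.
Tenant L: +40 to 40 (cap) ; 530 left.
Give Tenant Y 70 to hit its cap of 70 ; 460 left.
Tenant A: +180 to 180 (cap) ; 280 left.
Tenant W: +150 to 150 (cap) ; 130 left.
Tenant E: +90 to 90 (cap) ; 40 left.
Tenant B has room for 100 but only 40 remain, so it gets 40.
Total = 210×90 + 280×40 + 260×180 + 300×180 + 100×40 + 270×70 + 240×150 = 189800.

189800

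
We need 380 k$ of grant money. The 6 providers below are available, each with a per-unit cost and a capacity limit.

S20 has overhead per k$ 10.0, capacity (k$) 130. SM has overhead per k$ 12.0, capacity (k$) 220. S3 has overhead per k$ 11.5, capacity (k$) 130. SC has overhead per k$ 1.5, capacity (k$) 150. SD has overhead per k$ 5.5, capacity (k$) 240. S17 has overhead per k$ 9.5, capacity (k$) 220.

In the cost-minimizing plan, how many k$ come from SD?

Use providers in increasing cost order.
SC (1.5): use full 150 ; 230 k$ to go.
Take 230 from SD at 5.5 to finish.
S17, S20, S3, SM: unused.

230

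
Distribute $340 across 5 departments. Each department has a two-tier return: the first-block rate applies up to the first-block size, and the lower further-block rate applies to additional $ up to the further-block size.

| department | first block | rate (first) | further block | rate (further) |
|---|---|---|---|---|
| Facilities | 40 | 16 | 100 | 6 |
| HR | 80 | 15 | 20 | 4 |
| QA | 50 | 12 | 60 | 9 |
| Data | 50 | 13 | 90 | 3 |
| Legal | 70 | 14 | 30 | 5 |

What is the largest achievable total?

Order all 10 blocks by rate: Facilities/first 16 > HR/first 15 > Legal/first 14 > Data/first 13 > QA/first 12 > QA/second 9 > Facilities/second 6 > Legal/second 5 > HR/second 4 > Data/second 3.
Fill Facilities first block (40 at 16) — 300 left.
Fill HR first block (80 at 15) — 220 left.
Fill Legal first block (70 at 14) — 150 left.
Fill Data first block (50 at 13) — 100 left.
QA first at 12: fill all 50 — 50 left.
QA second at 9: only 50 left, fill 50.
Total = 16×40 + 15×80 + 14×70 + 13×50 + 12×50 + 9×50 = 4520.

4520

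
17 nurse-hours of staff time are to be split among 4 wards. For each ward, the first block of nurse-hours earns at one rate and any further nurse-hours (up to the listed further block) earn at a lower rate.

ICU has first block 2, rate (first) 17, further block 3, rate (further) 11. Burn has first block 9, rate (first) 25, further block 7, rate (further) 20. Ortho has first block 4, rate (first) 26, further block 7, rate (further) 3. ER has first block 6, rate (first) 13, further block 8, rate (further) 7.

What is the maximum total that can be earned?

Rank every tier by rate: Ortho/first 26 > Burn/first 25 > Burn/second 20 > ICU/first 17 > ER/first 13 > ICU/second 11 > ER/second 7 > Ortho/second 3.
Ortho/first (26): +4 — 13 left.
Burn/first (25): +9 — 4 left.
4 remain; put them into Burn second at 20.
Total = 26×4 + 25×9 + 20×4 = 409.

409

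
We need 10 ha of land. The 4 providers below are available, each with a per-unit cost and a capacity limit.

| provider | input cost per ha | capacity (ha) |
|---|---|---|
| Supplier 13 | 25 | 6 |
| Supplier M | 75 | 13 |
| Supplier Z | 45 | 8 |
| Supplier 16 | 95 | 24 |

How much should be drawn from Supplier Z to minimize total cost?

Use providers in increasing cost order.
Supplier 13 at 25: take all 6 ha → 4 still needed.
Take 4 from Supplier Z at 45 to finish.
Supplier M, Supplier 16: unused.

4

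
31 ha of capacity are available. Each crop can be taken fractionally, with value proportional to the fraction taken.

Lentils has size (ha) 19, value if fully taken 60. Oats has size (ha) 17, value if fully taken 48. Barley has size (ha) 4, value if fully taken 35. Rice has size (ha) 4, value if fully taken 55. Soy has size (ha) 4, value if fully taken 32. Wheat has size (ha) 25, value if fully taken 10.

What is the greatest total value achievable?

182

Sort by value density: Rice 55/4≈13.8, Barley 35/4≈8.75, Soy 32/4≈8, Lentils 60/19≈3.16, Oats 48/17≈2.82, Wheat 10/25≈0.4.
Take all of Rice (4 ha, value 55) — 27 ha left.
Take all of Barley (4 ha, value 35) — 23 ha left.
All 4 ha of Soy fit (value 32) — 19 remain.
Take all of Lentils (19 ha, value 60) — 0 ha left.
Total value = 182.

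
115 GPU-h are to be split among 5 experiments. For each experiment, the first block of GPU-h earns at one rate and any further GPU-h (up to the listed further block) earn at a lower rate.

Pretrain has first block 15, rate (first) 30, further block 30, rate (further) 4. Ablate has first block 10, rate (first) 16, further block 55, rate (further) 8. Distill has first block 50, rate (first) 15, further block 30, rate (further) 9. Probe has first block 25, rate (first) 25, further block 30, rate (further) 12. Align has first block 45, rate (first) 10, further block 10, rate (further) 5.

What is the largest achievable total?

2165

Rank every tier by rate: Pretrain/tier1 30 > Probe/tier1 25 > Ablate/tier1 16 > Distill/tier1 15 > Probe/tier2 12 > Align/tier1 10 > Distill/tier2 9 > Ablate/tier2 8 > Align/tier2 5 > Pretrain/tier2 4.
Fill Pretrain tier1 block (15 at 30) ; 100 left.
Probe/tier1 (25): +25 ; 75 left.
Ablate tier1 at 16: fill all 10 ; 65 left.
Distill/tier1 (15): +50 ; 15 left.
Probe/tier2: +15 of 30 at 12; pool empty.
Total = 30×15 + 25×25 + 16×10 + 15×50 + 12×15 = 2165.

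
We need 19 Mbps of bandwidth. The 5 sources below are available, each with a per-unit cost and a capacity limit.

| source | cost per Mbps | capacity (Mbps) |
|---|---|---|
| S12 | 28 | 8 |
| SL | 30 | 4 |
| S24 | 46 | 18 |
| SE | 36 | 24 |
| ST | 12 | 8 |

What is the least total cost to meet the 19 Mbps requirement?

Use sources in increasing cost order.
ST at 12: take all 8 Mbps — 11 still needed.
S12 (28): use full 8 — 3 Mbps to go.
Take 3 from SL at 30 to finish.
SE, S24: unused.
Cost = 8×12 + 8×28 + 3×30 = 410.

410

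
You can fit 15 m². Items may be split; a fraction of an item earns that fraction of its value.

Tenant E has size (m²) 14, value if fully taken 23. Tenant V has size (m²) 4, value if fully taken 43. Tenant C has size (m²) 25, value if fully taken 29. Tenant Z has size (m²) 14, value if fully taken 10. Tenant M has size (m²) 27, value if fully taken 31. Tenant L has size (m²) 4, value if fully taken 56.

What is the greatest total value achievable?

Best value per unit of size first: Tenant L 56/4≈14, Tenant V 43/4≈10.8, Tenant E 23/14≈1.64, Tenant C 29/25≈1.16, Tenant M 31/27≈1.15, Tenant Z 10/14≈0.714.
Take all of Tenant L (4 m², value 56) ; 11 m² left.
Take all of Tenant V (4 m², value 43) ; 7 m² left.
Only 7 m² remain; take 7/14 of Tenant E for value 23×7/14 = 11.5.
Total value = 110.5.

110.5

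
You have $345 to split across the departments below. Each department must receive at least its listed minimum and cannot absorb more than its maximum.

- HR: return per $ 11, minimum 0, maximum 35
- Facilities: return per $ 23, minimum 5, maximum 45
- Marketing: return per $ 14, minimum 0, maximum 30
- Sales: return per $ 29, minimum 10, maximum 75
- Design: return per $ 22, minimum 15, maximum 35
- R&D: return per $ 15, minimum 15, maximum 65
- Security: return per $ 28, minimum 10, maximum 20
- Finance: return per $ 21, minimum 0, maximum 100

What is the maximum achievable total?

Meeting every minimum uses 0+5+0+10+15+15+10+0 = 55 $, leaving 290.
Order the departments by return per $: Sales 29 > Security 28 > Facilities 23 > Design 22 > Finance 21 > R&D 15 > Marketing 14 > HR 11.
Give Sales 65 more to hit its cap of 75 ; 225 left.
Security: +10 to 20 (cap) ; 215 left.
Facilities takes 40 more to reach its cap of 45 ; 175 left.
Give Design 20 more to hit its cap of 35 ; 155 left.
Finance takes 100 more to reach its cap of 100 ; 55 left.
R&D takes 50 more to reach its cap of 65 ; 5 left.
Only 5 left; Marketing takes them to reach 5.
Total = 23×45 + 14×5 + 29×75 + 22×35 + 15×65 + 28×20 + 21×100 = 7685.

7685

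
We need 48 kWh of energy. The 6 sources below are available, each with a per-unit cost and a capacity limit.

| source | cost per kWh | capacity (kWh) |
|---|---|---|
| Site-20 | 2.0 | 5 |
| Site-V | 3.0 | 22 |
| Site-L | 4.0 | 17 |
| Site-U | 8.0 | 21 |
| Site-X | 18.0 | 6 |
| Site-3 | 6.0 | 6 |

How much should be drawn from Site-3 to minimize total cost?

Cheapest first:
Site-20 (2.0): use full 5 ; 43 kWh to go.
Take 22 from Site-V at 3.0 ; need 21 more.
Site-L (4.0): use full 17 ; 4 kWh to go.
Site-3 (6.0): take the remaining 4 ; done.
Site-U, Site-X: unused.

4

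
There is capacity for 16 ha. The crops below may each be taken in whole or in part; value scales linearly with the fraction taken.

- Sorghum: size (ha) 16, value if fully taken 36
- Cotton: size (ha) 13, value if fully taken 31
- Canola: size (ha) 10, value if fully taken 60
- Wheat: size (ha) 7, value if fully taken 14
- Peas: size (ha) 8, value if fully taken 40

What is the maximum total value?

Best value per unit of size first: Canola 60/10≈6, Peas 40/8≈5, Cotton 31/13≈2.38, Sorghum 36/16≈2.25, Wheat 14/7≈2.
Take all of Canola (10 ha, value 60) — 6 ha left.
Only 6 ha remain; take 6/8 of Peas for value 40×6/8 = 30.
Total value = 90.

90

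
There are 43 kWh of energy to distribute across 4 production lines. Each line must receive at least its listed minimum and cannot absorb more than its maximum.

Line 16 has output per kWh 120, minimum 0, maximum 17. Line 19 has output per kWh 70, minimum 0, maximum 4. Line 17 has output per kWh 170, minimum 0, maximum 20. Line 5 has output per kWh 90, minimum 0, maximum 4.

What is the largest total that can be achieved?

5940

Meeting every minimum uses 0+0+0+0 = 0 kWh, leaving 43.
Highest output per kWh first: Line 17 170 > Line 16 120 > Line 5 90 > Line 19 70.
Line 17 takes 20 more to reach its cap of 20 → 23 left.
Give Line 16 17 more to hit its cap of 17 → 6 left.
Line 5 takes 4 more to reach its cap of 4 → 2 left.
Line 19: +2 (room for 4) → 2. Pool exhausted.
Total = 120×17 + 70×2 + 170×20 + 90×4 = 5940.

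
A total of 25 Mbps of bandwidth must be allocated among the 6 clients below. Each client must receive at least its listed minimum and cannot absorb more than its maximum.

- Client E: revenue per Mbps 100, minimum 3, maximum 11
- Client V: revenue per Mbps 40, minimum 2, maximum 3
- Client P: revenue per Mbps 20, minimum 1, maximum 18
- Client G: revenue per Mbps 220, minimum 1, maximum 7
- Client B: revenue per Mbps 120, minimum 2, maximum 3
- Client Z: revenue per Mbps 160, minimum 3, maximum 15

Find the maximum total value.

Meeting every minimum uses 3+2+1+1+2+3 = 12 Mbps, leaving 13.
Order the clients by revenue per Mbps: Client G 220 > Client Z 160 > Client B 120 > Client E 100 > Client V 40 > Client P 20.
Client G: +6 to 7 (cap) ; 7 left.
Client Z: +7 (room for 12) → 10. Pool exhausted.
Total = 100×3 + 40×2 + 20×1 + 220×7 + 120×2 + 160×10 = 3780.

3780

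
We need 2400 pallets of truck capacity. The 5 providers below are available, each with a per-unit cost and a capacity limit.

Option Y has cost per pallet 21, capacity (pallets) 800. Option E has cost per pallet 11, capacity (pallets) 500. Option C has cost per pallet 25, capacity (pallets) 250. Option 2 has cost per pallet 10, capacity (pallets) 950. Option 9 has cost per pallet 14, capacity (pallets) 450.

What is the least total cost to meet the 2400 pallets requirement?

Use providers in increasing cost order.
Option 2 at 10: take all 950 pallets — 1450 still needed.
Take 500 from Option E at 11 — need 950 more.
Option 9 (14): use full 450 — 500 pallets to go.
Option Y at 21: take 500 of its 800 — requirement met.
Option C: unused.
Cost = 950×10 + 500×11 + 450×14 + 500×21 = 31800.

31800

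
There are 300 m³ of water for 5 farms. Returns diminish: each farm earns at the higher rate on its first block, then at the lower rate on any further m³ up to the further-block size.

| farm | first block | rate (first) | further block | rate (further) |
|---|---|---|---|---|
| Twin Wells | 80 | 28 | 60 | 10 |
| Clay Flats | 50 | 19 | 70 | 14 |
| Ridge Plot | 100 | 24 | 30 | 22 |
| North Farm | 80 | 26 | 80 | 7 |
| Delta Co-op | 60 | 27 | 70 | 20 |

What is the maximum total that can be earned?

Order all 10 blocks by rate: Twin Wells/T1 28 > Delta Co-op/T1 27 > North Farm/T1 26 > Ridge Plot/T1 24 > Ridge Plot/T2 22 > Delta Co-op/T2 20 > Clay Flats/T1 19 > Clay Flats/T2 14 > Twin Wells/T2 10 > North Farm/T2 7.
Twin Wells T1 at 28: fill all 80 → 220 left.
Delta Co-op/T1 (27): +60 → 160 left.
North Farm/T1 (26): +80 → 80 left.
80 remain; put them into Ridge Plot T1 at 24.
Total = 28×80 + 27×60 + 26×80 + 24×80 = 7860.

7860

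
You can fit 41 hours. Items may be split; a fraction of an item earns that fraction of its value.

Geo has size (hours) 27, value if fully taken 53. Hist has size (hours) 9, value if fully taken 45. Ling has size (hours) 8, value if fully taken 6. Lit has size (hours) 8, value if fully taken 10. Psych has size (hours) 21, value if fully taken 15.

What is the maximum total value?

Rank by value-to-size ratio: Hist 45/9≈5, Geo 53/27≈1.96, Lit 10/8≈1.25, Ling 6/8≈0.75, Psych 15/21≈0.714.
All 9 hours of Hist fit (value 45) → 32 remain.
All 27 hours of Geo fit (value 53) → 5 remain.
Fill the last 5 hours with part of Lit: 5/8 of it earns 6.25.
Total value = 104.25.

104.25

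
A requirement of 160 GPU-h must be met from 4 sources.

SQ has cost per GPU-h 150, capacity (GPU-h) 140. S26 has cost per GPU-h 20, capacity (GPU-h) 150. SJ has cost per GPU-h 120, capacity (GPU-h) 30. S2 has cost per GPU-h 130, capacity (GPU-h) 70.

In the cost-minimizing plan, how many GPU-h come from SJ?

Use sources in increasing cost order.
S26 at 20: take all 150 GPU-h → 10 still needed.
Take 10 from SJ at 120 to finish.
S2, SQ: unused.

10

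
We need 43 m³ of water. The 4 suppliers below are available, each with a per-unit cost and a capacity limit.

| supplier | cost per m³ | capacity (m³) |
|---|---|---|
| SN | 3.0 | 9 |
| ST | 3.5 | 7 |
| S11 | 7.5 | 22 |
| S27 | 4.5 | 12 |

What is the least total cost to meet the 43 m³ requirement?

Cheapest first:
SN at 3.0: take all 9 m³ — 34 still needed.
ST at 3.5: take all 7 m³ — 27 still needed.
Take 12 from S27 at 4.5 — need 15 more.
S11 at 7.5: take 15 of its 22 — requirement met.
Cost = 9×3.0 + 7×3.5 + 12×4.5 + 15×7.5 = 218.

218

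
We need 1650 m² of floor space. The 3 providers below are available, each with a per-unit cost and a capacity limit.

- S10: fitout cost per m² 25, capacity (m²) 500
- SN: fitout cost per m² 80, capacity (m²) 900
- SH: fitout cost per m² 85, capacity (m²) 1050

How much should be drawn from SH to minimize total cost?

Cheapest first:
S10 at 25: take all 500 m² ; 1150 still needed.
Take 900 from SN at 80 ; need 250 more.
SH at 85: take 250 of its 1050 ; requirement met.

250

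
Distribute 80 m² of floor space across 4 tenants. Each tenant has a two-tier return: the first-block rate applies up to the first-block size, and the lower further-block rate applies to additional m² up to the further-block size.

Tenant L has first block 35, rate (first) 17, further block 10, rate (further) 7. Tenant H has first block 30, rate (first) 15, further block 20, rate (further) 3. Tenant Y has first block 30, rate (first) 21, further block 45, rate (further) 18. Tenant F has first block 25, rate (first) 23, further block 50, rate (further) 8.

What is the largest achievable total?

1655

Order all 8 blocks by rate: Tenant F/T1 23 > Tenant Y/T1 21 > Tenant Y/T2 18 > Tenant L/T1 17 > Tenant H/T1 15 > Tenant F/T2 8 > Tenant L/T2 7 > Tenant H/T2 3.
Tenant F/T1 (23): +25 — 55 left.
Tenant Y T1 at 21: fill all 30 — 25 left.
Tenant Y T2 at 18: only 25 left, fill 25.
Total = 23×25 + 21×30 + 18×25 = 1655.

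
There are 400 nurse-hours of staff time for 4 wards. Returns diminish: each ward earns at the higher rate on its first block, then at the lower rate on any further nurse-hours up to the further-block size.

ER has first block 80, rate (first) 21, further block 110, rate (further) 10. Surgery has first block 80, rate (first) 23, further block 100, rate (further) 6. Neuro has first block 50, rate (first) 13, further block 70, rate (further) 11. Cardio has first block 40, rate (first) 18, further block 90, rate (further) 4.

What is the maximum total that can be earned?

6460

Order all 8 blocks by rate: Surgery/first 23 > ER/first 21 > Cardio/first 18 > Neuro/first 13 > Neuro/second 11 > ER/second 10 > Surgery/second 6 > Cardio/second 4.
Fill Surgery first block (80 at 23) → 320 left.
ER first at 21: fill all 80 → 240 left.
Cardio/first (18): +40 → 200 left.
Fill Neuro first block (50 at 13) → 150 left.
Neuro/second (11): +70 → 80 left.
80 remain; put them into ER second at 10.
Total = 23×80 + 21×80 + 18×40 + 13×50 + 11×70 + 10×80 = 6460.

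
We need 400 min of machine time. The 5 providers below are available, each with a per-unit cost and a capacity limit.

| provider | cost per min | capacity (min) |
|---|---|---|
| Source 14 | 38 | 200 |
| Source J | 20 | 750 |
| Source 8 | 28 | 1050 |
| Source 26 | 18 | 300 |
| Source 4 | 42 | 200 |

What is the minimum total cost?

7400

Use providers in increasing cost order.
Take 300 from Source 26 at 18 ; need 100 more.
Source J at 20: take 100 of its 750 ; requirement met.
Source 8, Source 14, Source 4: unused.
Cost = 300×18 + 100×20 = 7400.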